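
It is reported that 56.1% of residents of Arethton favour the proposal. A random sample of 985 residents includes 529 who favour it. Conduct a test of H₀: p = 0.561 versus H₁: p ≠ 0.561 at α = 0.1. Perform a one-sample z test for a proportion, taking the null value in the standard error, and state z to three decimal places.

p̂ = 529/985 ≈ 0.53706.
Under H₀, SE = √(0.561·0.439/985) = √(0.000250029) = 0.01581.
z = (0.53706 − 0.561)/0.01581 = -0.02394/0.01581 = -1.514.
Two-sided p-value ≈ 2·Φ(−1.514) = 0.1300. With α = 0.1, fail to reject H₀.

z = -1.514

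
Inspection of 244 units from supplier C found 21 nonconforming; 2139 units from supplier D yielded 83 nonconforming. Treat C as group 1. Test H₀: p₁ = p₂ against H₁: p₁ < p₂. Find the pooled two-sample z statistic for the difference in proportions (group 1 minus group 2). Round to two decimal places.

z = 3.42

p̂₁ = 21/244 = 0.086066, p̂₂ = 83/2139 = 0.038803.
Pooled p̂ = (21+83)/(244+2139) = 104/2383 = 0.043642.
SE = √(p̂(1−p̂)(1/n₁+1/n₂)) = √(0.043642·0.956358·0.00456587) = √(0.000190569) = 0.013805.
z = (0.086066 − 0.038803)/0.013805 = 0.047263/0.013805 = 3.42.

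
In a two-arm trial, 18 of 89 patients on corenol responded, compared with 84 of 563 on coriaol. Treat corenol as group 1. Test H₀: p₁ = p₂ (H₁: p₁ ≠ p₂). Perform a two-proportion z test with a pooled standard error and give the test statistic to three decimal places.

z = 1.280

p̂₁ = 18/89 = 0.20225, p̂₂ = 84/563 = 0.14920.
Pooled p̂ = (18+84)/(89+563) = 102/652 = 0.15644.
SE = √(0.131968 × 0.0130122) = 0.04144.
z = (0.20225 − 0.14920)/0.04144 = 0.05305/0.04144 = 1.280.
p-value = 2·P(Z > 1.280) ≈ 0.2005.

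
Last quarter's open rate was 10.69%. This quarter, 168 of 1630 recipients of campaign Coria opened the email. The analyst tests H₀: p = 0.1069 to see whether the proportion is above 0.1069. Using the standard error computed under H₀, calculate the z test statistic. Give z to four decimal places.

p̂ = 168/1630 ≈ 0.103067.
Under H₀, SE = √(0.1069·0.8931/1630) = √(5.8572e-05) = 0.007653.
z = (0.103067 − 0.1069)/0.007653 = -0.003833/0.007653 = -0.5008.
p-value = P(Z > -0.501) ≈ 0.6917.

z = -0.5008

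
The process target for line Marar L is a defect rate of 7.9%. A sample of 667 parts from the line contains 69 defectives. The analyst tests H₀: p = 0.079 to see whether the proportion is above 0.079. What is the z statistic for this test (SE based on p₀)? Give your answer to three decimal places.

p̂ = 69/667 ≈ 0.103448.
SE = √(p₀(1−p₀)/n) = √(0.072759/667) = 0.010444.
z = (0.103448 − 0.079)/0.010444 = 0.024448/0.010444 = 2.341.
p-value = P(Z > 2.341) ≈ 0.0096.

z = 2.341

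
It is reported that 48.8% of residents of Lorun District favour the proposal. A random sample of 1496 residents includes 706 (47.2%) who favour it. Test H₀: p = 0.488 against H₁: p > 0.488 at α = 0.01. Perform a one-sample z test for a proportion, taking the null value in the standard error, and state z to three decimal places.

z = -1.244

p̂ = 706/1496 = 0.47193.
Standard error under H₀: √(0.488×0.512/1496) = 0.01292.
z = (0.47193 − 0.488)/0.01292 = -0.01607/0.01292 = -1.244.
p-value = P(Z > -1.244) ≈ 0.8932. With α = 0.01, fail to reject H₀.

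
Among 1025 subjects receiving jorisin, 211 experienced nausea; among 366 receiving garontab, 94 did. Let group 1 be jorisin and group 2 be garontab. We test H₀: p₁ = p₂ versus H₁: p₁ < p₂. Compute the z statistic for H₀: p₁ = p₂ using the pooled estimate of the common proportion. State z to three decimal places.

z = -2.023

p̂₁ = 211/1025 ≈ 0.205854, p̂₂ = 94/366 ≈ 0.256831.
Pooled p̂ = (211+94)/(1025+366) = 305/1391 = 0.219267.
SE = √(p̂(1−p̂)(1/n₁+1/n₂)) = √(0.219267·0.780733·0.00370785) = √(0.000634743) = 0.025194.
z = (0.205854 − 0.256831)/0.025194 = -0.050977/0.025194 = -2.023.
p-value = P(Z < -2.023) ≈ 0.0215.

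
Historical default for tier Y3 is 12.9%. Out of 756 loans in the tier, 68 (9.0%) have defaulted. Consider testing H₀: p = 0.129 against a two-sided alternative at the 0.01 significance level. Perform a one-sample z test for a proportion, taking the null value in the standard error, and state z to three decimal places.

z = -3.203

p̂ = 68/756 = 0.08995.
SE = √(p₀(1−p₀)/n) = √(0.11236/756) = 0.01219.
z = (0.08995 − 0.129)/0.01219 = -0.03905/0.01219 = -3.203.
Two-sided p-value ≈ 2·Φ(−3.203) = 0.0014. With α = 0.01, reject H₀.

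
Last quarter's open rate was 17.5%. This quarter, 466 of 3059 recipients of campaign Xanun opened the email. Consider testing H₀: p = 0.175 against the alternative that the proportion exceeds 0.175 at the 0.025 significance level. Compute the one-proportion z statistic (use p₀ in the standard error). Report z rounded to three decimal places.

p̂ = 466/3059 = 0.152337.
Standard error under H₀: √(0.175×0.825/3059) = 0.006870.
z = (0.152337 − 0.175)/0.006870 = -0.022663/0.006870 = -3.299.
p-value = P(Z > -3.299) ≈ 0.9995, so at α = 0.025 we fail to reject H₀.

z = -3.299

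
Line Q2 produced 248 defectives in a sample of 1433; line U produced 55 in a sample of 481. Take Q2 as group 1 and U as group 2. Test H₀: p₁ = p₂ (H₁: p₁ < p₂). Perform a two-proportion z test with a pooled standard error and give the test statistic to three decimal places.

z = 3.053

p̂₁ = 248/1433 = 0.173064, p̂₂ = 55/481 = 0.114345.
Pooled p̂ = (248+55)/(1433+481) = 303/1914 = 0.158307.
SE = √(p̂(1−p̂)(1/n₁+1/n₂)) = √(0.158307·0.841693·0.00277684) = √(0.000370003) = 0.019235.
z = (0.173064 − 0.114345)/0.019235 = 0.058719/0.019235 = 3.053.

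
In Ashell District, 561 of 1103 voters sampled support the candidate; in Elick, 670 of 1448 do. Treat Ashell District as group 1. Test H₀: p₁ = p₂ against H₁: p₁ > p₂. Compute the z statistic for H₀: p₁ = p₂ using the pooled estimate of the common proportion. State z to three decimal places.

p̂₁ = 561/1103 ≈ 0.508613, p̂₂ = 670/1448 ≈ 0.462707.
Pooled p̂ = (561+670)/(1103+1448) = 1231/2551 = 0.482556.
SE = √(0.249696 × 0.00159723) = 0.019970.
z = (0.508613 − 0.462707)/0.019970 = 0.045906/0.019970 = 2.299.

z = 2.299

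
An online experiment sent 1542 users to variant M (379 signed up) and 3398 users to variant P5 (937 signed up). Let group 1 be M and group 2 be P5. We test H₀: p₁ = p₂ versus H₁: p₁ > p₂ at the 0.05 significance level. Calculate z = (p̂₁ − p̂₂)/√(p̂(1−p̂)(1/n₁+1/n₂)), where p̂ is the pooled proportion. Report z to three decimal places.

z = -2.208

p̂₁ = 379/1542 = 0.245785, p̂₂ = 937/3398 = 0.275750.
Pooled p̂ = (379+937)/(1542+3398) = 1316/4940 = 0.266397.
SE = √(0.19543 × 0.000942799) = 0.013574.
z = (0.245785 − 0.275750)/0.013574 = -0.029965/0.013574 = -2.208.
p-value = P(Z > -2.208) ≈ 0.9864. With α = 0.05, fail to reject H₀.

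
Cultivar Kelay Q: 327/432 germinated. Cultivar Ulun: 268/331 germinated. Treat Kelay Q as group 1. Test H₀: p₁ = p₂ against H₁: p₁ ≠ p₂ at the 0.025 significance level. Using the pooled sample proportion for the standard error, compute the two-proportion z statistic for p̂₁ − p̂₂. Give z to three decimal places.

z = -1.742

p̂₁ = 327/432 = 0.75694, p̂₂ = 268/331 = 0.80967.
Pooled p̂ = (327+268)/(432+331) = 595/763 = 0.77982.
SE = √(0.171703 × 0.00533596) = 0.03027.
z = (0.75694 − 0.80967)/0.03027 = -0.05273/0.03027 = -1.742.
p-value = 2·P(Z > 1.742) ≈ 0.0815; since p > α = 0.025, fail to reject H₀.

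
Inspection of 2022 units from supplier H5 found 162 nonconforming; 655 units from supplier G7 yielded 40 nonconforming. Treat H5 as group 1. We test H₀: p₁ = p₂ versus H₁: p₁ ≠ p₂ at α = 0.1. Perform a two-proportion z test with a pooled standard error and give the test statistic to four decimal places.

z = 1.6042

p̂₁ = 162/2022 = 0.080119, p̂₂ = 40/655 = 0.061069.
Pooled p̂ = (162+40)/(2022+655) = 202/2677 = 0.075458.
SE = √(0.0697638 × 0.00202128) = 0.011875.
z = (0.080119 − 0.061069)/0.011875 = 0.019050/0.011875 = 1.6042.
Two-sided p-value ≈ 2·Φ(−1.604) = 0.1087, so at α = 0.1 we fail to reject H₀.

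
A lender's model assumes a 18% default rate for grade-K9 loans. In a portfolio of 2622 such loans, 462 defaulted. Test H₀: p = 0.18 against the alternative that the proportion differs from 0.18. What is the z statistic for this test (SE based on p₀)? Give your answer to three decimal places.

z = -0.506

p̂ = 462/2622 = 0.176201.
SE = √(p₀(1−p₀)/n) = √(0.1476/2622) = 0.007503.
z = (0.176201 − 0.18)/0.007503 = -0.003799/0.007503 = -0.506.
Two-sided p-value ≈ 2·Φ(−0.506) = 0.6127.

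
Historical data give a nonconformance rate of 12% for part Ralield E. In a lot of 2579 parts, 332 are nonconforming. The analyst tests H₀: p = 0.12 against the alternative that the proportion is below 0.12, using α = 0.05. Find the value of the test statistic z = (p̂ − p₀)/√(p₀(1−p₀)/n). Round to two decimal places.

z = 1.36

p̂ = 332/2579 ≈ 0.1287.
SE = √(p₀(1−p₀)/n) = √(0.1056/2579) = 0.0064.
z = (0.1287 − 0.12)/0.0064 = 0.0087/0.0064 = 1.36.
p-value = P(Z < 1.365) ≈ 0.9138, so at α = 0.05 we fail to reject H₀.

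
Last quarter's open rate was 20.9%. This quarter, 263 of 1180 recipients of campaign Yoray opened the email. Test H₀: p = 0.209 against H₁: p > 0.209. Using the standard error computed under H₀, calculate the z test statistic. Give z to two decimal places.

z = 1.17

p̂ = 263/1180 = 0.22288.
Under H₀, SE = √(0.209·0.791/1180) = √(0.000140101) = 0.01184.
z = (0.22288 − 0.209)/0.01184 = 0.01388/0.01184 = 1.17.
p-value = P(Z > 1.173) ≈ 0.1204.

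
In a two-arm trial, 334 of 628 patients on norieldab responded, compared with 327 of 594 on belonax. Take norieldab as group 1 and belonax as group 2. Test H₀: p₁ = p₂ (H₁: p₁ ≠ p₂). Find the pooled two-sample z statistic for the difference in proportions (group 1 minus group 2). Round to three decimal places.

z = -0.654

p̂₁ = 334/628 ≈ 0.53185, p̂₂ = 327/594 ≈ 0.55051.
Pooled p̂ = (334+327)/(628+594) = 661/1222 = 0.54092.
SE = √(0.248326 × 0.00327586) = 0.02852.
z = (0.53185 − 0.55051)/0.02852 = -0.01866/0.02852 = -0.654.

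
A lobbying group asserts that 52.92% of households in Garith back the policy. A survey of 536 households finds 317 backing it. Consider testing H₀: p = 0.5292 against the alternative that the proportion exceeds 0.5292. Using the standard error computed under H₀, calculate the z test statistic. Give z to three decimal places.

p̂ = 317/536 = 0.59142.
Standard error under H₀: √(0.5292×0.4708/536) = 0.02156.
z = (0.59142 − 0.5292)/0.02156 = 0.06222/0.02156 = 2.886.

z = 2.886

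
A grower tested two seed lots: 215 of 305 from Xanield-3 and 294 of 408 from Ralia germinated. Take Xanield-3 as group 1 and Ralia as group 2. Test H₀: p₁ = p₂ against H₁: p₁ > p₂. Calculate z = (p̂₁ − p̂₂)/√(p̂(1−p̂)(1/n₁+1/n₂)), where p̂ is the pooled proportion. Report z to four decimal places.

z = -0.4581

p̂₁ = 215/305 = 0.704918, p̂₂ = 294/408 = 0.720588.
Pooled p̂ = (215+294)/(305+408) = 509/713 = 0.713885.
SE = √(p̂(1−p̂)(1/n₁+1/n₂)) = √(0.713885·0.286115·0.00572967) = √(0.0011703) = 0.034210.
z = (0.704918 − 0.720588)/0.034210 = -0.015670/0.034210 = -0.4581.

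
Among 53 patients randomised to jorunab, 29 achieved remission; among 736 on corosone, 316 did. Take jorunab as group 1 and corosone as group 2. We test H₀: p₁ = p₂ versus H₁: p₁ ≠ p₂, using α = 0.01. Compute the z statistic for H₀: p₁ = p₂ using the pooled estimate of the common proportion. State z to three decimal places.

z = 1.670

p̂₁ = 29/53 ≈ 0.54717, p̂₂ = 316/736 ≈ 0.42935.
Pooled p̂ = (29+316)/(53+736) = 345/789 = 0.43726.
SE = √(0.246064 × 0.0202266) = 0.07055.
z = (0.54717 − 0.42935)/0.07055 = 0.11782/0.07055 = 1.670.
p-value = 2·P(Z > 1.670) ≈ 0.0949; since p > α = 0.01, fail to reject H₀.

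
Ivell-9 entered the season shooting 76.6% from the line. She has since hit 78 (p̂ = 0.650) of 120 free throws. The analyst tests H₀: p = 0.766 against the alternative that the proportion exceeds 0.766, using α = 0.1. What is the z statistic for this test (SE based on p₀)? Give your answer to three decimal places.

p̂ = 78/120 ≈ 0.65000.
Standard error under H₀: √(0.766×0.234/120) = 0.03865.
z = (0.65000 − 0.766)/0.03865 = -0.11600/0.03865 = -3.001.
p-value = P(Z > -3.001) ≈ 0.9987, so at α = 0.1 we fail to reject H₀.

z = -3.001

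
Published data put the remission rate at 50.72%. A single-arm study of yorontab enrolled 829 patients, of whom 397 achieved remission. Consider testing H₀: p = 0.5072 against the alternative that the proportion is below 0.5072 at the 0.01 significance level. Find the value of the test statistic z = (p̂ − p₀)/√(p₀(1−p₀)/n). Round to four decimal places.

z = -1.6304

p̂ = 397/829 ≈ 0.478890.
Standard error under H₀: √(0.5072×0.4928/829) = 0.017364.
z = (0.478890 − 0.5072)/0.017364 = -0.028310/0.017364 = -1.6304.
p-value = P(Z < -1.630) ≈ 0.0515; since p > α = 0.01, fail to reject H₀.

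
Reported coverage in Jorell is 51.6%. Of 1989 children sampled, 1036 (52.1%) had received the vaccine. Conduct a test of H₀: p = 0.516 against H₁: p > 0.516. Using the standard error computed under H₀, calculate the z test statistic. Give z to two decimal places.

p̂ = 1036/1989 = 0.52086.
Under H₀, SE = √(0.516·0.484/1989) = √(0.000125563) = 0.01121.
z = (0.52086 − 0.516)/0.01121 = 0.00486/0.01121 = 0.43.

z = 0.43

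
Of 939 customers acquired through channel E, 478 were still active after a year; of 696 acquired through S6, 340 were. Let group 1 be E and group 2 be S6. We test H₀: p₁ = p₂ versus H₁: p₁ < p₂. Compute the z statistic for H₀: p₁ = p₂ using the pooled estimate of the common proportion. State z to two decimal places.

p̂₁ = 478/939 ≈ 0.5091, p̂₂ = 340/696 ≈ 0.4885.
Pooled p̂ = (478+340)/(939+696) = 818/1635 = 0.5003.
SE = √(p̂(1−p̂)(1/n₁+1/n₂)) = √(0.5003·0.4997·0.00250174) = √(0.000625436) = 0.0250.
z = (0.5091 − 0.4885)/0.0250 = 0.0206/0.0250 = 0.82.
p-value = P(Z < 0.822) ≈ 0.7943.

z = 0.82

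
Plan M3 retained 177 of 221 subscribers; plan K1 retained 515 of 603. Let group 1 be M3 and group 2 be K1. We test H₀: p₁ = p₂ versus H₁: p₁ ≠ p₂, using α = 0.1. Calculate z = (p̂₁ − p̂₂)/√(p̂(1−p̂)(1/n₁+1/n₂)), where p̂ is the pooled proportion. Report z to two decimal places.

z = -1.84

p̂₁ = 177/221 = 0.80090, p̂₂ = 515/603 = 0.85406.
Pooled p̂ = (177+515)/(221+603) = 692/824 = 0.83981.
SE = √(0.134532 × 0.00618326) = 0.02884.
z = (0.80090 − 0.85406)/0.02884 = -0.05316/0.02884 = -1.84.
p-value = 2·P(Z > 1.843) ≈ 0.0653. With α = 0.1, reject H₀.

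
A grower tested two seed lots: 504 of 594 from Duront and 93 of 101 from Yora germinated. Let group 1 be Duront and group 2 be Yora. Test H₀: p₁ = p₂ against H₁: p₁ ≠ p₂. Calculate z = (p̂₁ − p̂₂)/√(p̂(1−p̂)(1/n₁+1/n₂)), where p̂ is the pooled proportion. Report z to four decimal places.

z = -1.9303

p̂₁ = 504/594 ≈ 0.848485, p̂₂ = 93/101 ≈ 0.920792.
Pooled p̂ = (504+93)/(594+101) = 597/695 = 0.858993.
SE = √(0.121124 × 0.0115845) = 0.037459.
z = (0.848485 − 0.920792)/0.037459 = -0.072307/0.037459 = -1.9303.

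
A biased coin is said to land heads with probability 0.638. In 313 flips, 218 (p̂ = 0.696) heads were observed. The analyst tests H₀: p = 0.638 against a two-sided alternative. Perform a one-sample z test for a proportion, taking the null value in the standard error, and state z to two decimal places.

p̂ = 218/313 = 0.6965.
SE = √(p₀(1−p₀)/n) = √(0.23096/313) = 0.0272.
z = (0.6965 − 0.638)/0.0272 = 0.0585/0.0272 = 2.15.
p-value = 2·P(Z > 2.153) ≈ 0.0313.

z = 2.15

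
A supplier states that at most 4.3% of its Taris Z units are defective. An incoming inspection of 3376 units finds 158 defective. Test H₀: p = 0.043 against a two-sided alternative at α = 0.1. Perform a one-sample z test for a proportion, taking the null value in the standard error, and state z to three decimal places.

z = 1.089

p̂ = 158/3376 = 0.04680.
SE = √(p₀(1−p₀)/n) = √(0.041151/3376) = 0.00349.
z = (0.04680 − 0.043)/0.00349 = 0.00380/0.00349 = 1.089.
Two-sided p-value ≈ 2·Φ(−1.089) = 0.2763; since p > α = 0.1, fail to reject H₀.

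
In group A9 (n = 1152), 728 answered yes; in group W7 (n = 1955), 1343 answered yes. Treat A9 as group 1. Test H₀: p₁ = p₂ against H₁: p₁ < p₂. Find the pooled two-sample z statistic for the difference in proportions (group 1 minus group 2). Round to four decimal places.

p̂₁ = 728/1152 ≈ 0.6319444, p̂₂ = 1343/1955 ≈ 0.6869565.
Pooled p̂ = (728+1343)/(1152+1955) = 2071/3107 = 0.6665594.
SE = √(0.222258 × 0.00137956) = 0.0175105.
z = (0.6319444 − 0.6869565)/0.0175105 = -0.0550121/0.0175105 = -3.1417.

z = -3.1417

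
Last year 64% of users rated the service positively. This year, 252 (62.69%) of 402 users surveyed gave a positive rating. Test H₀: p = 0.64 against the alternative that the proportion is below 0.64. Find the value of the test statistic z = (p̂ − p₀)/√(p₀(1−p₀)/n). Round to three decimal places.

z = -0.549

p̂ = 252/402 ≈ 0.626866.
SE = √(p₀(1−p₀)/n) = √(0.2304/402) = 0.023940.
z = (0.626866 − 0.64)/0.023940 = -0.013134/0.023940 = -0.549.
p-value = P(Z < -0.549) ≈ 0.2916.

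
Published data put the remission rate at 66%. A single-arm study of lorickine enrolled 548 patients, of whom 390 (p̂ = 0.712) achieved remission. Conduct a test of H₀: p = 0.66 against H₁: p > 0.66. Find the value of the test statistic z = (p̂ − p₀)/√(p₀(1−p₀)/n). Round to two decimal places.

p̂ = 390/548 ≈ 0.71168.
Standard error under H₀: √(0.66×0.34/548) = 0.02024.
z = (0.71168 − 0.66)/0.02024 = 0.05168/0.02024 = 2.55.
p-value = P(Z > 2.554) ≈ 0.0053.

z = 2.55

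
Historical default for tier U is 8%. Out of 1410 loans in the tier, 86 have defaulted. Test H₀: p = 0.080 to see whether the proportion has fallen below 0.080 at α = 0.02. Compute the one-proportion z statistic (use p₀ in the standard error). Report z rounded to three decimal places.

z = -2.631

p̂ = 86/1410 = 0.060993.
SE = √(p₀(1−p₀)/n) = √(0.0736/1410) = 0.007225.
z = (0.060993 − 0.08)/0.007225 = -0.019007/0.007225 = -2.631.
p-value = P(Z < -2.631) ≈ 0.0043; since p < α = 0.02, reject H₀.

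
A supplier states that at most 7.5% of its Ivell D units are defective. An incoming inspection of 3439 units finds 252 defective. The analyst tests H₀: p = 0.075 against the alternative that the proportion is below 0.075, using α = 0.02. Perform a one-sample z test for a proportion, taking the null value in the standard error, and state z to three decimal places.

z = -0.384

p̂ = 252/3439 ≈ 0.073277.
Standard error under H₀: √(0.075×0.925/3439) = 0.004491.
z = (0.073277 − 0.075)/0.004491 = -0.001723/0.004491 = -0.384.
p-value = P(Z < -0.384) ≈ 0.3506; since p > α = 0.02, fail to reject H₀.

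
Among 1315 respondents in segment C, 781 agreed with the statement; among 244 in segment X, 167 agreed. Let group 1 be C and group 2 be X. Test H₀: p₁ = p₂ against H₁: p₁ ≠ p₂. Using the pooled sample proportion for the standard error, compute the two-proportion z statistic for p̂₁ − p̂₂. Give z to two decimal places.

z = -2.66

p̂₁ = 781/1315 = 0.5939, p̂₂ = 167/244 = 0.6844.
Pooled p̂ = (781+167)/(1315+244) = 948/1559 = 0.6081.
SE = √(p̂(1−p̂)(1/n₁+1/n₂)) = √(0.6081·0.3919·0.00485882) = √(0.00115794) = 0.0340.
z = (0.5939 − 0.6844)/0.0340 = -0.0905/0.0340 = -2.66.
Two-sided p-value ≈ 2·Φ(−2.660) = 0.0078.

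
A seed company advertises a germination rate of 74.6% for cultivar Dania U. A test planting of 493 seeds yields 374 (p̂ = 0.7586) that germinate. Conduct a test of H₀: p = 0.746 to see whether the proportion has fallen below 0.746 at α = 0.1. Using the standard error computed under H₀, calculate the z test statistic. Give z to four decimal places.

p̂ = 374/493 ≈ 0.758621.
Under H₀, SE = √(0.746·0.254/493) = √(0.000384349) = 0.019605.
z = (0.758621 − 0.746)/0.019605 = 0.012621/0.019605 = 0.6438.
p-value = P(Z < 0.644) ≈ 0.7401. With α = 0.1, fail to reject H₀.

z = 0.6438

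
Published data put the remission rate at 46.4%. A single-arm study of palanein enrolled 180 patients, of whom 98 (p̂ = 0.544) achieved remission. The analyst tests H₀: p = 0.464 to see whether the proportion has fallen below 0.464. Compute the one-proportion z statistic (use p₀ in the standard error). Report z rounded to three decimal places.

p̂ = 98/180 = 0.54444.
SE = √(p₀(1−p₀)/n) = √(0.2487/180) = 0.03717.
z = (0.54444 − 0.464)/0.03717 = 0.08044/0.03717 = 2.164.
p-value = P(Z < 2.164) ≈ 0.9848.

z = 2.164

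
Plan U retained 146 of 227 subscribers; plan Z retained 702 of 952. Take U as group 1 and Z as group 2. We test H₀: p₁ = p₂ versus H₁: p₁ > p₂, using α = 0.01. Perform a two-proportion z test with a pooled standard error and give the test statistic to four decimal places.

z = -2.8388

p̂₁ = 146/227 = 0.643172, p̂₂ = 702/952 = 0.737395.
Pooled p̂ = (146+702)/(227+952) = 848/1179 = 0.719254.
SE = √(p̂(1−p̂)(1/n₁+1/n₂)) = √(0.719254·0.280746·0.00545571) = √(0.00110166) = 0.033191.
z = (0.643172 − 0.737395)/0.033191 = -0.094223/0.033191 = -2.8388.
p-value = P(Z > -2.839) ≈ 0.9977. With α = 0.01, fail to reject H₀.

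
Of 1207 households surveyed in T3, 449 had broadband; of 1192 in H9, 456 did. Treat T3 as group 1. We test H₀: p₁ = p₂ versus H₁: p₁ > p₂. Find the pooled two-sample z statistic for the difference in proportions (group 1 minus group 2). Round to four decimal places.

p̂₁ = 449/1207 = 0.371997, p̂₂ = 456/1192 = 0.382550.
Pooled p̂ = (449+456)/(1207+1192) = 905/2399 = 0.377241.
SE = √(p̂(1−p̂)(1/n₁+1/n₂)) = √(0.377241·0.622759·0.00166743) = √(0.000391729) = 0.019792.
z = (0.371997 − 0.382550)/0.019792 = -0.010553/0.019792 = -0.5332.
p-value = P(Z > -0.533) ≈ 0.7031.

z = -0.5332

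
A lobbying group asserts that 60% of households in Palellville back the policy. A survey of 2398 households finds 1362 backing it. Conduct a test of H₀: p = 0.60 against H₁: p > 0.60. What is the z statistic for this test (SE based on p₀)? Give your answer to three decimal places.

p̂ = 1362/2398 ≈ 0.567973.
Standard error under H₀: √(0.6×0.4/2398) = 0.010004.
z = (0.567973 − 0.6)/0.010004 = -0.032027/0.010004 = -3.201.

z = -3.201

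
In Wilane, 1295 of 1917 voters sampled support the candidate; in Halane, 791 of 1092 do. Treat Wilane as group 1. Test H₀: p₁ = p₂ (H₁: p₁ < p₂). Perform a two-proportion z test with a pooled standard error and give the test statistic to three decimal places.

z = -2.793

p̂₁ = 1295/1917 = 0.67553, p̂₂ = 791/1092 = 0.72436.
Pooled p̂ = (1295+791)/(1917+1092) = 2086/3009 = 0.69325.
SE = √(p̂(1−p̂)(1/n₁+1/n₂)) = √(0.69325·0.30675·0.0014374) = √(0.000305667) = 0.01748.
z = (0.67553 − 0.72436)/0.01748 = -0.04883/0.01748 = -2.793.
p-value = P(Z < -2.793) ≈ 0.0026.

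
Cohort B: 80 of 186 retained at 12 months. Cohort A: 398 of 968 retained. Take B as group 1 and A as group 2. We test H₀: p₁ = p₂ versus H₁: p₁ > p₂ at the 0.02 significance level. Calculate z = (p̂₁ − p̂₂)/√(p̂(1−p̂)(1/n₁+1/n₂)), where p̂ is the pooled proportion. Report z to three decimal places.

z = 0.481

p̂₁ = 80/186 = 0.430108, p̂₂ = 398/968 = 0.411157.
Pooled p̂ = (80+398)/(186+968) = 478/1154 = 0.414211.
SE = √(0.24264 × 0.0064094) = 0.039436.
z = (0.430108 − 0.411157)/0.039436 = 0.018951/0.039436 = 0.481.
p-value = P(Z > 0.481) ≈ 0.3154; since p > α = 0.02, fail to reject H₀.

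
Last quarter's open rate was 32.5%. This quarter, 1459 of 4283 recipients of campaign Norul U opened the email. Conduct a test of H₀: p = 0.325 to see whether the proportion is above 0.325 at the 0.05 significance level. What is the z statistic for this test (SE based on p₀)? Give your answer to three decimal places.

z = 2.187

p̂ = 1459/4283 = 0.340649.
SE = √(p₀(1−p₀)/n) = √(0.21938/4283) = 0.007157.
z = (0.340649 − 0.325)/0.007157 = 0.015649/0.007157 = 2.187.
p-value = P(Z > 2.187) ≈ 0.0144, so at α = 0.05 we reject H₀.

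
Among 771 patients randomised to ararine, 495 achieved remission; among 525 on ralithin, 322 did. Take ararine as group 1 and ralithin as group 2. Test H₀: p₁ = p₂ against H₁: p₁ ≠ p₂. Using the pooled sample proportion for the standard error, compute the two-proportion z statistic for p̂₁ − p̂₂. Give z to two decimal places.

p̂₁ = 495/771 ≈ 0.6420, p̂₂ = 322/525 ≈ 0.6133.
Pooled p̂ = (495+322)/(771+525) = 817/1296 = 0.6304.
SE = √(p̂(1−p̂)(1/n₁+1/n₂)) = √(0.6304·0.3696·0.00320178) = √(0.000746) = 0.0273.
z = (0.6420 − 0.6133)/0.0273 = 0.0287/0.0273 = 1.05.
Two-sided p-value ≈ 2·Φ(−1.050) = 0.2935.

z = 1.05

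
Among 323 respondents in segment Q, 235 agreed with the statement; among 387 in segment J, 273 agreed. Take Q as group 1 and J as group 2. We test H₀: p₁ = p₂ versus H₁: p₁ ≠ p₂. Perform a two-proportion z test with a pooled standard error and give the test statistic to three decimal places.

z = 0.651

p̂₁ = 235/323 = 0.72755, p̂₂ = 273/387 = 0.70543.
Pooled p̂ = (235+273)/(323+387) = 508/710 = 0.71549.
SE = √(p̂(1−p̂)(1/n₁+1/n₂)) = √(0.71549·0.28451·0.00567995) = √(0.00115623) = 0.03400.
z = (0.72755 − 0.70543)/0.03400 = 0.02212/0.03400 = 0.651.
Two-sided p-value ≈ 2·Φ(−0.651) = 0.5152.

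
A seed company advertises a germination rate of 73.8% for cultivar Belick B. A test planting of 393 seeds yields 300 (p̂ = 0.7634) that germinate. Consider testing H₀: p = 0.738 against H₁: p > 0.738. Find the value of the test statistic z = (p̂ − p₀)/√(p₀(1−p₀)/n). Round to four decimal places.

p̂ = 300/393 ≈ 0.763359.
Standard error under H₀: √(0.738×0.262/393) = 0.022181.
z = (0.763359 − 0.738)/0.022181 = 0.025359/0.022181 = 1.1433.
p-value = P(Z > 1.143) ≈ 0.1265.

z = 1.1433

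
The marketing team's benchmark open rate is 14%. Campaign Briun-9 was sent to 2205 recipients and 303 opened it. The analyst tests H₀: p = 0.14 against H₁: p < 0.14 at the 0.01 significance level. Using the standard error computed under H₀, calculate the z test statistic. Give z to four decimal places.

z = -0.3498

p̂ = 303/2205 ≈ 0.137415.
Standard error under H₀: √(0.14×0.86/2205) = 0.007389.
z = (0.137415 − 0.14)/0.007389 = -0.002585/0.007389 = -0.3498.
p-value = P(Z < -0.350) ≈ 0.3632; since p > α = 0.01, fail to reject H₀.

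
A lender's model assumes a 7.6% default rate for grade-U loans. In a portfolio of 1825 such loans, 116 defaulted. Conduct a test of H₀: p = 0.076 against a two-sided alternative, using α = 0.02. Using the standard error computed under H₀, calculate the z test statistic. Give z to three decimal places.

z = -2.005

p̂ = 116/1825 = 0.063562.
Standard error under H₀: √(0.076×0.924/1825) = 0.006203.
z = (0.063562 − 0.076)/0.006203 = -0.012438/0.006203 = -2.005.
Two-sided p-value ≈ 2·Φ(−2.005) = 0.0449. With α = 0.02, fail to reject H₀.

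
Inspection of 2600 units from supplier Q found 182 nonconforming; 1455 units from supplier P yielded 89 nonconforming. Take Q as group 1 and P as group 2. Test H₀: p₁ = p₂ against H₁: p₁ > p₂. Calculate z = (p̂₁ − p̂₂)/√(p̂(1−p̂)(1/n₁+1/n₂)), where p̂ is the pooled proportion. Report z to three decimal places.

z = 1.080

p̂₁ = 182/2600 = 0.070000, p̂₂ = 89/1455 = 0.061168.
Pooled p̂ = (182+89)/(2600+1455) = 271/4055 = 0.066831.
SE = √(p̂(1−p̂)(1/n₁+1/n₂)) = √(0.066831·0.933169·0.0010719) = √(6.68487e-05) = 0.008176.
z = (0.070000 − 0.061168)/0.008176 = 0.008832/0.008176 = 1.080.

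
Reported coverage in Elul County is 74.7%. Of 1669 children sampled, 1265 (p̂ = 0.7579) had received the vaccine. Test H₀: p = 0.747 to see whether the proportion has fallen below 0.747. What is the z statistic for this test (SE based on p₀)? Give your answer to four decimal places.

p̂ = 1265/1669 ≈ 0.757939.
SE = √(p₀(1−p₀)/n) = √(0.18899/1669) = 0.010641.
z = (0.757939 − 0.747)/0.010641 = 0.010939/0.010641 = 1.0280.
p-value = P(Z < 1.028) ≈ 0.8480.

z = 1.0280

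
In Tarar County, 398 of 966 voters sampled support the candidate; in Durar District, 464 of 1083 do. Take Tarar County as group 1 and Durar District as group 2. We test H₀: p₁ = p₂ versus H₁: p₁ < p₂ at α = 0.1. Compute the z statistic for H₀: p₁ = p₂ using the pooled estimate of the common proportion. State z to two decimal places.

z = -0.75

p̂₁ = 398/966 = 0.4120, p̂₂ = 464/1083 = 0.4284.
Pooled p̂ = (398+464)/(966+1083) = 862/2049 = 0.4207.
SE = √(0.24371 × 0.00195856) = 0.0218.
z = (0.4120 − 0.4284)/0.0218 = -0.0164/0.0218 = -0.75.
p-value = P(Z < -0.752) ≈ 0.2260, so at α = 0.1 we fail to reject H₀.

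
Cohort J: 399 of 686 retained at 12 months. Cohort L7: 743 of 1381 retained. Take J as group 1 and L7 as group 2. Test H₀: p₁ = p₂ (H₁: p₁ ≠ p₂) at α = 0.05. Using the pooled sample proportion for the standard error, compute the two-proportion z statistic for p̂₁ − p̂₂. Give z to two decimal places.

z = 1.88

p̂₁ = 399/686 = 0.5816, p̂₂ = 743/1381 = 0.5380.
Pooled p̂ = (399+743)/(686+1381) = 1142/2067 = 0.5525.
SE = √(0.247245 × 0.00218184) = 0.0232.
z = (0.5816 − 0.5380)/0.0232 = 0.0436/0.0232 = 1.88.
Two-sided p-value ≈ 2·Φ(−1.878) = 0.0604; since p > α = 0.05, fail to reject H₀.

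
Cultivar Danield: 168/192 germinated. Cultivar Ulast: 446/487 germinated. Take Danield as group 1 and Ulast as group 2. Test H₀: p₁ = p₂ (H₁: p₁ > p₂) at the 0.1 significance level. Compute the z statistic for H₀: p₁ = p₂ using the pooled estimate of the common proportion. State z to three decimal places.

p̂₁ = 168/192 ≈ 0.87500, p̂₂ = 446/487 ≈ 0.91581.
Pooled p̂ = (168+446)/(192+487) = 614/679 = 0.90427.
SE = √(p̂(1−p̂)(1/n₁+1/n₂)) = √(0.90427·0.09573·0.00726172) = √(0.000628611) = 0.02507.
z = (0.87500 − 0.91581)/0.02507 = -0.04081/0.02507 = -1.628.
p-value = P(Z > -1.628) ≈ 0.9482; since p > α = 0.1, fail to reject H₀.

z = -1.628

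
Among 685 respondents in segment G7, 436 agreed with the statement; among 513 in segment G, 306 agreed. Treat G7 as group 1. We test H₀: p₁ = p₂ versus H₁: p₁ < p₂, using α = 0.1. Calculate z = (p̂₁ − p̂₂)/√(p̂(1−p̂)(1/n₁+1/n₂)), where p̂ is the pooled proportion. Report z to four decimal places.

p̂₁ = 436/685 = 0.636496, p̂₂ = 306/513 = 0.596491.
Pooled p̂ = (436+306)/(685+513) = 742/1198 = 0.619366.
SE = √(p̂(1−p̂)(1/n₁+1/n₂)) = √(0.619366·0.380634·0.00340917) = √(0.000803719) = 0.028350.
z = (0.636496 − 0.596491)/0.028350 = 0.040005/0.028350 = 1.4111.
p-value = P(Z < 1.411) ≈ 0.9209; since p > α = 0.1, fail to reject H₀.

z = 1.4111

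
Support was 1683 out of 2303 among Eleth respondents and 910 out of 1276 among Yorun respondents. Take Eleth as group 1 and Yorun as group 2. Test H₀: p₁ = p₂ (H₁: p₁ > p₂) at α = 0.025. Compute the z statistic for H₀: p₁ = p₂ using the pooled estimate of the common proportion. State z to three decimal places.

z = 1.130

p̂₁ = 1683/2303 = 0.73079, p̂₂ = 910/1276 = 0.71317.
Pooled p̂ = (1683+910)/(2303+1276) = 2593/3579 = 0.72450.
SE = √(p̂(1−p̂)(1/n₁+1/n₂)) = √(0.72450·0.27550·0.00121792) = √(0.000243093) = 0.01559.
z = (0.73079 − 0.71317)/0.01559 = 0.01762/0.01559 = 1.130.
p-value = P(Z > 1.130) ≈ 0.1292. With α = 0.025, fail to reject H₀.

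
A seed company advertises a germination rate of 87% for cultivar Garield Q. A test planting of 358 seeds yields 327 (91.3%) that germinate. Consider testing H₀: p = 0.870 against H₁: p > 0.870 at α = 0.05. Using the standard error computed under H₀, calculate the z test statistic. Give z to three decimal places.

z = 2.442

p̂ = 327/358 = 0.913408.
Standard error under H₀: √(0.87×0.13/358) = 0.017774.
z = (0.913408 − 0.87)/0.017774 = 0.043408/0.017774 = 2.442.
p-value = P(Z > 2.442) ≈ 0.0073; since p < α = 0.05, reject H₀.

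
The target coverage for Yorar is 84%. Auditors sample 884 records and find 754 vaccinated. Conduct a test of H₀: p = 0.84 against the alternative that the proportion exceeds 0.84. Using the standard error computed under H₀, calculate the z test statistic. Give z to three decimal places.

z = 1.050

p̂ = 754/884 = 0.852941.
SE = √(p₀(1−p₀)/n) = √(0.1344/884) = 0.012330.
z = (0.852941 − 0.84)/0.012330 = 0.012941/0.012330 = 1.050.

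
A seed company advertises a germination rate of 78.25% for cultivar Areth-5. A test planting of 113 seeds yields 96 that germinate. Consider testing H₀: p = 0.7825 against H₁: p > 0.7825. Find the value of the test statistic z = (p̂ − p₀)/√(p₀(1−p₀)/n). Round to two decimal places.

p̂ = 96/113 = 0.8496.
Standard error under H₀: √(0.7825×0.2175/113) = 0.0388.
z = (0.8496 − 0.7825)/0.0388 = 0.0671/0.0388 = 1.73.
p-value = P(Z > 1.728) ≈ 0.0420.

z = 1.73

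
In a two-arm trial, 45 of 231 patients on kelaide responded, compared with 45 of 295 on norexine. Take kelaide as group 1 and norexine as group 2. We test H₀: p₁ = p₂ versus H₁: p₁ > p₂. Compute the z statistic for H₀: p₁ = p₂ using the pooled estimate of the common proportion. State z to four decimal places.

p̂₁ = 45/231 = 0.194805, p̂₂ = 45/295 = 0.152542.
Pooled p̂ = (45+45)/(231+295) = 90/526 = 0.171103.
SE = √(p̂(1−p̂)(1/n₁+1/n₂)) = √(0.171103·0.828897·0.00771883) = √(0.00109474) = 0.033087.
z = (0.194805 − 0.152542)/0.033087 = 0.042263/0.033087 = 1.2773.
p-value = P(Z > 1.277) ≈ 0.1007.

z = 1.2773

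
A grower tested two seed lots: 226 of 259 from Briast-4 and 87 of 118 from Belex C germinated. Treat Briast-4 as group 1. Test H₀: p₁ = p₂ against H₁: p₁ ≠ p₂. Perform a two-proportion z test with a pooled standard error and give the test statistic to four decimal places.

p̂₁ = 226/259 ≈ 0.872587, p̂₂ = 87/118 ≈ 0.737288.
Pooled p̂ = (226+87)/(259+118) = 313/377 = 0.830239.
SE = √(p̂(1−p̂)(1/n₁+1/n₂)) = √(0.830239·0.169761·0.0123356) = √(0.00173861) = 0.041697.
z = (0.872587 − 0.737288)/0.041697 = 0.135299/0.041697 = 3.2448.
Two-sided p-value ≈ 2·Φ(−3.245) = 0.0012.

z = 3.2448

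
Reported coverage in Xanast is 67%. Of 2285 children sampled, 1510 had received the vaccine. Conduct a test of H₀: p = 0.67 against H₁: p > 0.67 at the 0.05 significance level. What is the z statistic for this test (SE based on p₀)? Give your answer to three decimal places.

p̂ = 1510/2285 = 0.66083.
Standard error under H₀: √(0.67×0.33/2285) = 0.00984.
z = (0.66083 − 0.67)/0.00984 = -0.00917/0.00984 = -0.932.
p-value = P(Z > -0.932) ≈ 0.8243; since p > α = 0.05, fail to reject H₀.

z = -0.932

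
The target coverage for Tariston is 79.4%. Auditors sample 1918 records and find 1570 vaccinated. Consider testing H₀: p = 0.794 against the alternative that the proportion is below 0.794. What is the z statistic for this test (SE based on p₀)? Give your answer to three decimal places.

p̂ = 1570/1918 ≈ 0.818561.
Standard error under H₀: √(0.794×0.206/1918) = 0.009235.
z = (0.818561 − 0.794)/0.009235 = 0.024561/0.009235 = 2.660.

z = 2.660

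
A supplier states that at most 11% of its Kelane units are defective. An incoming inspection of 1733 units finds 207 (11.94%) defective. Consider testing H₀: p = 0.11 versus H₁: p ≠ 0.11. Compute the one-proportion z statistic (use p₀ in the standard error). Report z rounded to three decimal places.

z = 1.257

p̂ = 207/1733 ≈ 0.11945.
Standard error under H₀: √(0.11×0.89/1733) = 0.00752.
z = (0.11945 − 0.11)/0.00752 = 0.00945/0.00752 = 1.257.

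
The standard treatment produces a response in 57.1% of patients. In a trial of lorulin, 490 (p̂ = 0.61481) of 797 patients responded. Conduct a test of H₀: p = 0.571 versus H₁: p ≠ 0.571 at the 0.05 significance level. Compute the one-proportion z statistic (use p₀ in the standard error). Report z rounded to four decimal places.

p̂ = 490/797 = 0.6148055.
Under H₀, SE = √(0.571·0.429/797) = √(0.000307351) = 0.0175314.
z = (0.6148055 − 0.571)/0.0175314 = 0.0438055/0.0175314 = 2.4987.
p-value = 2·P(Z > 2.499) ≈ 0.0125, so at α = 0.05 we reject H₀.

z = 2.4987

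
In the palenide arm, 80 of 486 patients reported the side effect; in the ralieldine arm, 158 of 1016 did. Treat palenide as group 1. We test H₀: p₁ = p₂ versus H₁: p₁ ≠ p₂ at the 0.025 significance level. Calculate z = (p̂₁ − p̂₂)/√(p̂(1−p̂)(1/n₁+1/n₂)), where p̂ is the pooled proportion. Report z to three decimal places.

z = 0.452

p̂₁ = 80/486 = 0.16461, p̂₂ = 158/1016 = 0.15551.
Pooled p̂ = (80+158)/(486+1016) = 238/1502 = 0.15846.
SE = √(p̂(1−p̂)(1/n₁+1/n₂)) = √(0.15846·0.84154·0.00304187) = √(0.000405624) = 0.02014.
z = (0.16461 − 0.15551)/0.02014 = 0.00910/0.02014 = 0.452.
Two-sided p-value ≈ 2·Φ(−0.452) = 0.6515; since p > α = 0.025, fail to reject H₀.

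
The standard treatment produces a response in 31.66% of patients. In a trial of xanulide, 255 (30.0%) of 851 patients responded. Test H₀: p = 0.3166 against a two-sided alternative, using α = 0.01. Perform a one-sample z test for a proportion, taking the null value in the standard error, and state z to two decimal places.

p̂ = 255/851 = 0.29965.
Standard error under H₀: √(0.3166×0.6834/851) = 0.01595.
z = (0.29965 − 0.3166)/0.01595 = -0.01695/0.01595 = -1.06.
p-value = 2·P(Z > 1.063) ≈ 0.2877. With α = 0.01, fail to reject H₀.

z = -1.06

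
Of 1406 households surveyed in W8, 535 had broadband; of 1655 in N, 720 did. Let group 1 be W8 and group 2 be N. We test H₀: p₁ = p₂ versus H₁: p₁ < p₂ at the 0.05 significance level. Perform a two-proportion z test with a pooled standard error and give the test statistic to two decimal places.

z = -3.06

p̂₁ = 535/1406 = 0.3805, p̂₂ = 720/1655 = 0.4350.
Pooled p̂ = (535+720)/(1406+1655) = 1255/3061 = 0.4100.
SE = √(0.241899 × 0.00131547) = 0.0178.
z = (0.3805 − 0.4350)/0.0178 = -0.0545/0.0178 = -3.06.
p-value = P(Z < -3.057) ≈ 0.0011; since p < α = 0.05, reject H₀.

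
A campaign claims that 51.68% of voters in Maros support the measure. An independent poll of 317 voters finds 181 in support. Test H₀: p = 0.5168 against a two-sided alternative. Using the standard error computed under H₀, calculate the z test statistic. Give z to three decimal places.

p̂ = 181/317 ≈ 0.57098.
Standard error under H₀: √(0.5168×0.4832/317) = 0.02807.
z = (0.57098 − 0.5168)/0.02807 = 0.05418/0.02807 = 1.930.

z = 1.930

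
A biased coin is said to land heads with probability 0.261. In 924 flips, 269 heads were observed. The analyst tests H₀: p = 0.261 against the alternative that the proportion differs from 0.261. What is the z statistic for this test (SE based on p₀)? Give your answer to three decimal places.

p̂ = 269/924 ≈ 0.29113.
SE = √(p₀(1−p₀)/n) = √(0.19288/924) = 0.01445.
z = (0.29113 − 0.261)/0.01445 = 0.03013/0.01445 = 2.085.

z = 2.085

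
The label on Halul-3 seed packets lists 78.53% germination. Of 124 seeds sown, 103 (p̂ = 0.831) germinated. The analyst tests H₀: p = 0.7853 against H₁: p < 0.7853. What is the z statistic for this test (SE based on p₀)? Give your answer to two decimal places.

z = 1.23

p̂ = 103/124 ≈ 0.8306.
Under H₀, SE = √(0.7853·0.2147/124) = √(0.00135971) = 0.0369.
z = (0.8306 − 0.7853)/0.0369 = 0.0453/0.0369 = 1.23.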